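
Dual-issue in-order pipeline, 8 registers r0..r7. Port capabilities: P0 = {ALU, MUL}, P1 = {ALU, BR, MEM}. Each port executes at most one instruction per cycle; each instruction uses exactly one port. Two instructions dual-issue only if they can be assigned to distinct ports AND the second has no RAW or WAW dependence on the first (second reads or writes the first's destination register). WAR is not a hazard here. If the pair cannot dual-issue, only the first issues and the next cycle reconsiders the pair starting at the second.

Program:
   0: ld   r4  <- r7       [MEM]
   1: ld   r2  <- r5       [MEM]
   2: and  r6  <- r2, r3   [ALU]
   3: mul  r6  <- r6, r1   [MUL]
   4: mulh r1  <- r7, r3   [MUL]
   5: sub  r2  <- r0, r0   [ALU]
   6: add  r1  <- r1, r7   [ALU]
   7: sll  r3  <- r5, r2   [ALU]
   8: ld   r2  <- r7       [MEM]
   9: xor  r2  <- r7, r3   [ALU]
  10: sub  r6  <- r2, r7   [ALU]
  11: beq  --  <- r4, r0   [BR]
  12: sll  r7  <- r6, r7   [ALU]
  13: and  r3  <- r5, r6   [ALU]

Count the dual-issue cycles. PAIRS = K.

PAIRS = 4

  cy0 -> i0 (ld.MEM) no-port MEM/MEM
  cy1 -> i1 (ld.MEM) RAW r2
  cy2 -> i2 (and.ALU) RAW+WAW r6
  cy3 -> i3 (mul.MUL) no-port MUL/MUL
  cy4 -> i4,i5 (mulh.MUL+sub.ALU) dual
  cy5 -> i6,i7 (add.ALU+sll.ALU) dual
  cy6 -> i8 (ld.MEM) WAW r2
  cy7 -> i9 (xor.ALU) RAW r2
  cy8 -> i10,i11 (sub.ALU+beq.BR) dual
  cy9 -> i12,i13 (sll.ALU+and.ALU) dual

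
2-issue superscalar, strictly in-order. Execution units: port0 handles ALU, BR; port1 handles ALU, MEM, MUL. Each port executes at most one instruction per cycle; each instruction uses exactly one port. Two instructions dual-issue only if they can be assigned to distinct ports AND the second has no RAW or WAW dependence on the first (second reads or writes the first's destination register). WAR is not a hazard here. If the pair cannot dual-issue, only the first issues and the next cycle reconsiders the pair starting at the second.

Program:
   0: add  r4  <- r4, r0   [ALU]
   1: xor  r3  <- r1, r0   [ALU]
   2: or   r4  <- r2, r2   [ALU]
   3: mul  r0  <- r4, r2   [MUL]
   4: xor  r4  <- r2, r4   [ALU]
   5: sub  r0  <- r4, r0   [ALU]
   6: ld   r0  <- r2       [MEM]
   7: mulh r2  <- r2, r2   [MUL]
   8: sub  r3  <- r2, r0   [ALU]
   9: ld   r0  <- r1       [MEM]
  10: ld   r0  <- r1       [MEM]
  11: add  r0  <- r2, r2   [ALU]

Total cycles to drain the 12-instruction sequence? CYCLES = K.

[0] i0&i1  add;xor  -- pair
[1] i2  or  -- RAW r4
[2] i3&i4  mul;xor  -- pair
[3] i5  sub  -- WAW r0
[4] i6  ld  -- no-port MEM/MUL
[5] i7  mulh  -- RAW r2
[6] i8&i9  sub;ld  -- pair
[7] i10  ld  -- WAW r0
[8] i11  add  -- tail

CYCLES = 9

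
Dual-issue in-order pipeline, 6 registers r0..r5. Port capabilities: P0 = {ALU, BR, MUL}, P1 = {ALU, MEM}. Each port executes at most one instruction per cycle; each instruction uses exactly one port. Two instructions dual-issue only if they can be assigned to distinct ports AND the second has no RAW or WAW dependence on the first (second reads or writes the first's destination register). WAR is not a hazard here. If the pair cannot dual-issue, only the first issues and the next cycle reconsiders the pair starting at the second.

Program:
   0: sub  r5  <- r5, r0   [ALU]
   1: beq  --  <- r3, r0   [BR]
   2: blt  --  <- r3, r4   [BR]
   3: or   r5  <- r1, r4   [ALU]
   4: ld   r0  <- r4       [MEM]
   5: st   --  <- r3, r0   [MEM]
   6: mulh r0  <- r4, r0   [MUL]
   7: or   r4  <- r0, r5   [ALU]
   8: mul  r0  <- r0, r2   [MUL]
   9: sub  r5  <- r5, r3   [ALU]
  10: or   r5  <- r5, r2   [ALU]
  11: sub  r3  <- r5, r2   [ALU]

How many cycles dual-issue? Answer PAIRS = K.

[0] i0,i1  sub+beq  -- dual
[1] i2,i3  blt+or  -- dual
[2] i4  ld  -- no-port MEM/MEM
[3] i5,i6  st+mulh  -- dual
[4] i7,i8  or+mul  -- dual
[5] i9  sub  -- RAW+WAW r5
[6] i10  or  -- RAW r5
[7] i11  sub  -- tail

PAIRS = 4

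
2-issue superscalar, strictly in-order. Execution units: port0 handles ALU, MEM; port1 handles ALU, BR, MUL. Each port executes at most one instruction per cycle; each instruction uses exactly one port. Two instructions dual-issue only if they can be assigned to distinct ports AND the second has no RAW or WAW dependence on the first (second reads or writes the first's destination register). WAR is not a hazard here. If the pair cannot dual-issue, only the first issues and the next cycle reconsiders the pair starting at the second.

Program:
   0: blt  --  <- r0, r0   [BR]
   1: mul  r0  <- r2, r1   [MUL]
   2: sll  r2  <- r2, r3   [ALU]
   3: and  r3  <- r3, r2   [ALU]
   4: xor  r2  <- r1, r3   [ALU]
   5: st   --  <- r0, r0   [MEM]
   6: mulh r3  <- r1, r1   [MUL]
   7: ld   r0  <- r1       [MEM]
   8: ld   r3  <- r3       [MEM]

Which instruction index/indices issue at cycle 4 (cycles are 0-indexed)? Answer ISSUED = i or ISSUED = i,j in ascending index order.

t=0 i0:blt ; no-port BR/MUL
t=1 i1+i2:mul/sll ; 2-wide
t=2 i3:and ; RAW r3
t=3 i4+i5:xor/st ; 2-wide
t=4 i6+i7:mulh/ld ; 2-wide
t=5 i8:ld ; tail

ISSUED = 6,7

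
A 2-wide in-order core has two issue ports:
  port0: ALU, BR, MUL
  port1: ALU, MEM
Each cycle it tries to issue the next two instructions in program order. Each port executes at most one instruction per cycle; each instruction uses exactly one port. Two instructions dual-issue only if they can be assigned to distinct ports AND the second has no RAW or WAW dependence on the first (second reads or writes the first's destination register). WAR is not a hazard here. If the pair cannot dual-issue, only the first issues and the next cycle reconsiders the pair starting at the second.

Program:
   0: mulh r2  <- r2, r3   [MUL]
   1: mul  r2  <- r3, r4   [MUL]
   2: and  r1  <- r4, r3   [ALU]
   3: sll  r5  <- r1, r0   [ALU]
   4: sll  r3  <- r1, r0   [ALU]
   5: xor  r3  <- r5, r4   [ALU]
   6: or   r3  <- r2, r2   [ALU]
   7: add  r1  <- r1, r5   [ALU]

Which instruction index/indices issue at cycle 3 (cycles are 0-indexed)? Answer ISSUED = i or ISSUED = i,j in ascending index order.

c0: i0 mulh  no-port MUL/MUL
c1: i1&i2 mul and  2-wide
c2: i3&i4 sll sll  2-wide
c3: i5 xor  WAW r3
c4: i6&i7 or add  2-wide

ISSUED = 5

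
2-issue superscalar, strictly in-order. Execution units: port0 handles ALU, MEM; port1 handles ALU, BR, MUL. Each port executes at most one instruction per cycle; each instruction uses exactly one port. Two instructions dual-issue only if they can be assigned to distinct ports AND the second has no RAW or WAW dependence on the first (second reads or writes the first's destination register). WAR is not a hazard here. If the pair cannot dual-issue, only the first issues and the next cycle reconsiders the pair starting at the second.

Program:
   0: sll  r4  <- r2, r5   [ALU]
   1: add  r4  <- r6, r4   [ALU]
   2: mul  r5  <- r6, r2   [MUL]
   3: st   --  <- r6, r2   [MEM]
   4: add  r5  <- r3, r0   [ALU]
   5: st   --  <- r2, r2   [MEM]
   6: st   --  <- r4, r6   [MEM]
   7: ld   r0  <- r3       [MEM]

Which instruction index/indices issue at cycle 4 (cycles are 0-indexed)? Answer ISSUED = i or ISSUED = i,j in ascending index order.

  cy0 -> i0 (sll) RAW+WAW r4
  cy1 -> i1/i2 (add/mul) dual
  cy2 -> i3/i4 (st/add) dual
  cy3 -> i5 (st) no-port MEM/MEM
  cy4 -> i6 (st) no-port MEM/MEM
  cy5 -> i7 (ld) tail

ISSUED = 6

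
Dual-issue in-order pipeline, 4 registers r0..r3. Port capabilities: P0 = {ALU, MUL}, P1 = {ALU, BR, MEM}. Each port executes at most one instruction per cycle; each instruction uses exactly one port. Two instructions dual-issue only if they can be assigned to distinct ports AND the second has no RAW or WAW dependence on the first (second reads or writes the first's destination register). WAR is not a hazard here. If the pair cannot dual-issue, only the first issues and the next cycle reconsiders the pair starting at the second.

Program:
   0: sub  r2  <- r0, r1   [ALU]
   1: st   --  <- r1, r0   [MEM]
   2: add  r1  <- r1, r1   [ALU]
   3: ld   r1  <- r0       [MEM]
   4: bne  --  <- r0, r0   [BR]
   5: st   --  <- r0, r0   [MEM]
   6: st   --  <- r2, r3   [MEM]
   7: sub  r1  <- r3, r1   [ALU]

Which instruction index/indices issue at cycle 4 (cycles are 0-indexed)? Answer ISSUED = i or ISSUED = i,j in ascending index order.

ISSUED = 5

t=0 i0/i1:sub+st ; pair
t=1 i2:add ; WAW r1
t=2 i3:ld ; no-port MEM/BR
t=3 i4:bne ; no-port BR/MEM
t=4 i5:st ; no-port MEM/MEM
t=5 i6/i7:st+sub ; pair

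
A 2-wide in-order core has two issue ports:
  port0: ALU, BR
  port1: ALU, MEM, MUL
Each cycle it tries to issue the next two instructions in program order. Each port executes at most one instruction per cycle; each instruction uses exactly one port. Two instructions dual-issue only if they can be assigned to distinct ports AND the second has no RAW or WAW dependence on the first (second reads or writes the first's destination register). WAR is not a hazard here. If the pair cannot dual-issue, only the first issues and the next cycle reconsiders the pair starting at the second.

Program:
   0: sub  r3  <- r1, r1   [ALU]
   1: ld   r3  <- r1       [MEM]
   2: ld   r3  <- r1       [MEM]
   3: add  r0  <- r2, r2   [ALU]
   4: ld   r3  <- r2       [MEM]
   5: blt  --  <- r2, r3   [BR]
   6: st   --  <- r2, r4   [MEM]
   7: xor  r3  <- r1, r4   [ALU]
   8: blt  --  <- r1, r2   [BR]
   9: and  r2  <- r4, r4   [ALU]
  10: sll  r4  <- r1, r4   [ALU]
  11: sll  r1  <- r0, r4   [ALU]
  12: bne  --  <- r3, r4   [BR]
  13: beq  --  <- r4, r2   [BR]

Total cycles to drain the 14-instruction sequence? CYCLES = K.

t=0 i0:sub ; WAW r3
t=1 i1:ld ; no-port MEM/MEM
t=2 i2,i3:ld/add ; dual
t=3 i4:ld ; RAW r3
t=4 i5,i6:blt/st ; dual
t=5 i7,i8:xor/blt ; dual
t=6 i9,i10:and/sll ; dual
t=7 i11,i12:sll/bne ; dual
t=8 i13:beq ; tail

CYCLES = 9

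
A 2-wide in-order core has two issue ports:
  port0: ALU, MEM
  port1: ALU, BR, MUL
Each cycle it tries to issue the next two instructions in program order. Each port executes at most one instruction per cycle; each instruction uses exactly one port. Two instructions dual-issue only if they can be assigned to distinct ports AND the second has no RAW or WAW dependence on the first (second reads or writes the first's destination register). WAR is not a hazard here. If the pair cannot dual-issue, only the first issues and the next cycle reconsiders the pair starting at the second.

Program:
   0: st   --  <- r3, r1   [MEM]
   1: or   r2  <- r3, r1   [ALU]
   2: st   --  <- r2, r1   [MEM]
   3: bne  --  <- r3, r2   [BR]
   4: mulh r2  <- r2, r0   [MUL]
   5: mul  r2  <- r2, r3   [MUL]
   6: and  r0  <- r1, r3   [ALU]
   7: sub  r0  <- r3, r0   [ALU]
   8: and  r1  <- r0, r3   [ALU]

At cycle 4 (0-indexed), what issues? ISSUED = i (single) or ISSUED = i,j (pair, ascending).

  cy0 -> i0+i1 (st.MEM;or.ALU) 2-wide
  cy1 -> i2+i3 (st.MEM;bne.BR) 2-wide
  cy2 -> i4 (mulh.MUL) no-port MUL/MUL
  cy3 -> i5+i6 (mul.MUL;and.ALU) 2-wide
  cy4 -> i7 (sub.ALU) RAW r0
  cy5 -> i8 (and.ALU) tail

ISSUED = 7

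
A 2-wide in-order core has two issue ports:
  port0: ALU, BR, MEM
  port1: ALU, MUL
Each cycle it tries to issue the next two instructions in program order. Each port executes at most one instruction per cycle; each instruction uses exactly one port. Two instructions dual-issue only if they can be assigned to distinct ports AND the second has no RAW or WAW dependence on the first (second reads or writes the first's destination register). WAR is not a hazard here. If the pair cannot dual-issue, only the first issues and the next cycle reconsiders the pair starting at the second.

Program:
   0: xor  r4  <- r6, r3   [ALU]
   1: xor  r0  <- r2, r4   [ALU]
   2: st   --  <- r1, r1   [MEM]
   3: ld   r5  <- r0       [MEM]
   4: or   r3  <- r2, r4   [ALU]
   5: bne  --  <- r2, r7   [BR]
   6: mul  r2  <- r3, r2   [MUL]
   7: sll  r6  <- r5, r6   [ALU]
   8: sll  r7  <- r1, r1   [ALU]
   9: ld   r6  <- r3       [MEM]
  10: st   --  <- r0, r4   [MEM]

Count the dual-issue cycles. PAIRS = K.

PAIRS = 4

0. xor @i0  | RAW r4
1. xor st @i1,i2  | 2-wide
2. ld or @i3,i4  | 2-wide
3. bne mul @i5,i6  | 2-wide
4. sll sll @i7,i8  | 2-wide
5. ld @i9  | no-port MEM/MEM
6. st @i10  | tail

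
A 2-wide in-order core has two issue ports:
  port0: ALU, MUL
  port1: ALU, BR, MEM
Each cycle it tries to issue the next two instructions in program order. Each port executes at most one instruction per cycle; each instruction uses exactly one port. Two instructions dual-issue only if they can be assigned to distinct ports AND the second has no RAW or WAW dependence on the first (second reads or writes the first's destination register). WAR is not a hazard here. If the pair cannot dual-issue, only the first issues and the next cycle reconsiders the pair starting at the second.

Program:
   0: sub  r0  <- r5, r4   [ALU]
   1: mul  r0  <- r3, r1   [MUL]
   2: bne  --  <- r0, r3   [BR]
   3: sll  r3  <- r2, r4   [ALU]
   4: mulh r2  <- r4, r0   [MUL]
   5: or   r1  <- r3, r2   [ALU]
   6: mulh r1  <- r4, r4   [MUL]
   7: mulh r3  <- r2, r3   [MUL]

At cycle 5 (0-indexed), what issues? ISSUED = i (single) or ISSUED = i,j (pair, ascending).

ISSUED = 6

t=0 i0:sub ; WAW r0
t=1 i1:mul ; RAW r0
t=2 i2&i3:bne sll ; 2-wide
t=3 i4:mulh ; RAW r2
t=4 i5:or ; WAW r1
t=5 i6:mulh ; no-port MUL/MUL
t=6 i7:mulh ; tail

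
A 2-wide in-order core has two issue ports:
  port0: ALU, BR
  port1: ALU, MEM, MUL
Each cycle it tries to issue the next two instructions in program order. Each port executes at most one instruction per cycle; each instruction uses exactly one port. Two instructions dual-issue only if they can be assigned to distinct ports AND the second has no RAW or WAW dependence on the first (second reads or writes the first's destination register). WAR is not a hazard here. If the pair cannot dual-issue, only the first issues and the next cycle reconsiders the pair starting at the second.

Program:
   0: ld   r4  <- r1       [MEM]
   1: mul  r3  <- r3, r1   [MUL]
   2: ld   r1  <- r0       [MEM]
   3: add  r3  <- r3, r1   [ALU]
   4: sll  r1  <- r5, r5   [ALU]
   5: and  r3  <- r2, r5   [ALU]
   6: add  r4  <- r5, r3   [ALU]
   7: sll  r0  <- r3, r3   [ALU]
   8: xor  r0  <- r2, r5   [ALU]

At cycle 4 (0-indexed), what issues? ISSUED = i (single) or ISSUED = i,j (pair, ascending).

  cy0 -> i0 (ld.MEM) no-port MEM/MUL
  cy1 -> i1 (mul.MUL) no-port MUL/MEM
  cy2 -> i2 (ld.MEM) RAW r1
  cy3 -> i3&i4 (add.ALU/sll.ALU) pair
  cy4 -> i5 (and.ALU) RAW r3
  cy5 -> i6&i7 (add.ALU/sll.ALU) pair
  cy6 -> i8 (xor.ALU) tail

ISSUED = 5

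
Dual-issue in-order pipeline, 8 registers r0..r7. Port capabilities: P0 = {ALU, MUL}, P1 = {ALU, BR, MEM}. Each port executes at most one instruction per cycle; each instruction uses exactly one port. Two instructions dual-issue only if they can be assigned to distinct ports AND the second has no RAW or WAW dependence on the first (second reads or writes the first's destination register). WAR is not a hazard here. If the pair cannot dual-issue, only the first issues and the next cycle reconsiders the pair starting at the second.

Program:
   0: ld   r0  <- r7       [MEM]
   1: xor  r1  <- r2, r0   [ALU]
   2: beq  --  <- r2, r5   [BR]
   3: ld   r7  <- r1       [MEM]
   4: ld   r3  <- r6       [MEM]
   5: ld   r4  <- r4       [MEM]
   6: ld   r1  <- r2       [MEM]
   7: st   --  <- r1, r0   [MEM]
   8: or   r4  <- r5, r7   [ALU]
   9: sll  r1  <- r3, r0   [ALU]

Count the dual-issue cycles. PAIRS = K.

  cy0 -> i0 (ld) RAW r0
  cy1 -> i1+i2 (xor;beq) 2-wide
  cy2 -> i3 (ld) no-port MEM/MEM
  cy3 -> i4 (ld) no-port MEM/MEM
  cy4 -> i5 (ld) no-port MEM/MEM
  cy5 -> i6 (ld) no-port MEM/MEM
  cy6 -> i7+i8 (st;or) 2-wide
  cy7 -> i9 (sll) tail

PAIRS = 2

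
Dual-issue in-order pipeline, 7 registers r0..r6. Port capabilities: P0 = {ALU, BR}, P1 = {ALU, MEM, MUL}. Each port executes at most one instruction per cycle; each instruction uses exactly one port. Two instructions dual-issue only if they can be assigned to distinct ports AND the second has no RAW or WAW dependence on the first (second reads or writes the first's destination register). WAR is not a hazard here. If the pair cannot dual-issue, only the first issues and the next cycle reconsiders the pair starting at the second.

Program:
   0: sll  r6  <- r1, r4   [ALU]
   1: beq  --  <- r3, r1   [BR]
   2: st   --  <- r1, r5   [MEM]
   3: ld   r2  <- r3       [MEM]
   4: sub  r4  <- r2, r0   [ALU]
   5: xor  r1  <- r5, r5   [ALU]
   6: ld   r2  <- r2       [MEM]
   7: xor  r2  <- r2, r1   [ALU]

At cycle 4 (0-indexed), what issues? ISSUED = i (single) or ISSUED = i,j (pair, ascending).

ISSUED = 6

c0: i0+i1 sll/beq  pair
c1: i2 st  no-port MEM/MEM
c2: i3 ld  RAW r2
c3: i4+i5 sub/xor  pair
c4: i6 ld  RAW+WAW r2
c5: i7 xor  tail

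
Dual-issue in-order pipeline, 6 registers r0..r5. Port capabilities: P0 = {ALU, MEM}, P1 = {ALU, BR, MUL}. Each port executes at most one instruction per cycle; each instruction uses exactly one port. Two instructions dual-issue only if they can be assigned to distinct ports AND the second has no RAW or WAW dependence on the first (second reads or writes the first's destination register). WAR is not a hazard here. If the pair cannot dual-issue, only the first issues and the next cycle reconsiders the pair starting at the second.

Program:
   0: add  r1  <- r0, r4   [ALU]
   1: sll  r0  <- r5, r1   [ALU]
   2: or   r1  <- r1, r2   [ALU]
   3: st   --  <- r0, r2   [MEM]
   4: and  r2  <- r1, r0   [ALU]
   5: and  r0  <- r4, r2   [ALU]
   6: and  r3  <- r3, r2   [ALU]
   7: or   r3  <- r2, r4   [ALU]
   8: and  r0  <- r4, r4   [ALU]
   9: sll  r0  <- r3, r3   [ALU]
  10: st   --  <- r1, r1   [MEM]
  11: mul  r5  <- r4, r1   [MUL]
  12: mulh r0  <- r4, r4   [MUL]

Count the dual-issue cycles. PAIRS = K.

  cy0 -> i0 (add.ALU) RAW r1
  cy1 -> i1&i2 (sll.ALU/or.ALU) 2-wide
  cy2 -> i3&i4 (st.MEM/and.ALU) 2-wide
  cy3 -> i5&i6 (and.ALU/and.ALU) 2-wide
  cy4 -> i7&i8 (or.ALU/and.ALU) 2-wide
  cy5 -> i9&i10 (sll.ALU/st.MEM) 2-wide
  cy6 -> i11 (mul.MUL) no-port MUL/MUL
  cy7 -> i12 (mulh.MUL) tail

PAIRS = 5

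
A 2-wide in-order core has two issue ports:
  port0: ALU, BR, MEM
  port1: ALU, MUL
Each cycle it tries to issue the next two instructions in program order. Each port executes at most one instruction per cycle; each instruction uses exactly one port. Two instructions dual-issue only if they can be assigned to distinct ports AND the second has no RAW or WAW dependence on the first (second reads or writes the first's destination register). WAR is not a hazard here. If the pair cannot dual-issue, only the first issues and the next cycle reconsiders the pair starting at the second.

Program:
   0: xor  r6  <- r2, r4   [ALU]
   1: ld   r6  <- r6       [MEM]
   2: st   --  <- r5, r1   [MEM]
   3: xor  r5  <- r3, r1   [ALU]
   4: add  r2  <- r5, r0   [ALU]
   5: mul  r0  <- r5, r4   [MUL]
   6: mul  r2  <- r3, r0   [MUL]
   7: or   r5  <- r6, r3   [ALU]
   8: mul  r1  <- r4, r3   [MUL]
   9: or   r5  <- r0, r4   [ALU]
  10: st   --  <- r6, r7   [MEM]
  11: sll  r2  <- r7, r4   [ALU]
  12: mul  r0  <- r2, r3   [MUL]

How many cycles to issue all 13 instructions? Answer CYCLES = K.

c0: i0 xor  RAW+WAW r6
c1: i1 ld  no-port MEM/MEM
c2: i2,i3 st xor  2-wide
c3: i4,i5 add mul  2-wide
c4: i6,i7 mul or  2-wide
c5: i8,i9 mul or  2-wide
c6: i10,i11 st sll  2-wide
c7: i12 mul  tail

CYCLES = 8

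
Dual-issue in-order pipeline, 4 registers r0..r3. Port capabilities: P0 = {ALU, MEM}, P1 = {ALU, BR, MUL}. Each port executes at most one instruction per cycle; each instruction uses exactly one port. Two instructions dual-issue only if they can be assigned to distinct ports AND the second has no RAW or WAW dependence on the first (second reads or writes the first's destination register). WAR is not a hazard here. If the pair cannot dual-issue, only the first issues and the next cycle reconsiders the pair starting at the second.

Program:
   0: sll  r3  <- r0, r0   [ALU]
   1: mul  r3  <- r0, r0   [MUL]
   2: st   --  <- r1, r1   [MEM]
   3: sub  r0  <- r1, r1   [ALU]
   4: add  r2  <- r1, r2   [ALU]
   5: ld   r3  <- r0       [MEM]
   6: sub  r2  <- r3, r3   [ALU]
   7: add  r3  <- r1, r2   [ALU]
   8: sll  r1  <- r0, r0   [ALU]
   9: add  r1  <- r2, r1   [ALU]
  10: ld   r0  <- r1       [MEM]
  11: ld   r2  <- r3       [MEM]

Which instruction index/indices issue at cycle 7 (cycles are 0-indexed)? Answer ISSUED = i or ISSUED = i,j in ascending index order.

ISSUED = 10

  cy0 -> i0 (sll.ALU) WAW r3
  cy1 -> i1/i2 (mul.MUL+st.MEM) pair
  cy2 -> i3/i4 (sub.ALU+add.ALU) pair
  cy3 -> i5 (ld.MEM) RAW r3
  cy4 -> i6 (sub.ALU) RAW r2
  cy5 -> i7/i8 (add.ALU+sll.ALU) pair
  cy6 -> i9 (add.ALU) RAW r1
  cy7 -> i10 (ld.MEM) no-port MEM/MEM
  cy8 -> i11 (ld.MEM) tail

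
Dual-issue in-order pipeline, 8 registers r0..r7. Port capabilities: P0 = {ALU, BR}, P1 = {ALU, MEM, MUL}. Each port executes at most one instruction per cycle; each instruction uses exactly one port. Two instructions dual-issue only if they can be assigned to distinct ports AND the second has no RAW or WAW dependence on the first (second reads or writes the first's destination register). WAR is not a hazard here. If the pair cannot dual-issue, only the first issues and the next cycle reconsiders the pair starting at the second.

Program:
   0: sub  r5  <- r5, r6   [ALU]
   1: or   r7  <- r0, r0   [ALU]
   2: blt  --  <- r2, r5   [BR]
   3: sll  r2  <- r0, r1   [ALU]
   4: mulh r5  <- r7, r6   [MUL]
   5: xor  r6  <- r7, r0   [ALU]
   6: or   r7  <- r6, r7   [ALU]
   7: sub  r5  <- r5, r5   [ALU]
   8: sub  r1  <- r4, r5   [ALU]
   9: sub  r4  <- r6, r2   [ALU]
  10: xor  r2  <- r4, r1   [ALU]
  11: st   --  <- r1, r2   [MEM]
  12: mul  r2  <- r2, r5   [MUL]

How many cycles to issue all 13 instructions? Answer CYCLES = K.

CYCLES = 8

c0: i0/i1 sub.ALU+or.ALU  pair
c1: i2/i3 blt.BR+sll.ALU  pair
c2: i4/i5 mulh.MUL+xor.ALU  pair
c3: i6/i7 or.ALU+sub.ALU  pair
c4: i8/i9 sub.ALU+sub.ALU  pair
c5: i10 xor.ALU  RAW r2
c6: i11 st.MEM  no-port MEM/MUL
c7: i12 mul.MUL  tail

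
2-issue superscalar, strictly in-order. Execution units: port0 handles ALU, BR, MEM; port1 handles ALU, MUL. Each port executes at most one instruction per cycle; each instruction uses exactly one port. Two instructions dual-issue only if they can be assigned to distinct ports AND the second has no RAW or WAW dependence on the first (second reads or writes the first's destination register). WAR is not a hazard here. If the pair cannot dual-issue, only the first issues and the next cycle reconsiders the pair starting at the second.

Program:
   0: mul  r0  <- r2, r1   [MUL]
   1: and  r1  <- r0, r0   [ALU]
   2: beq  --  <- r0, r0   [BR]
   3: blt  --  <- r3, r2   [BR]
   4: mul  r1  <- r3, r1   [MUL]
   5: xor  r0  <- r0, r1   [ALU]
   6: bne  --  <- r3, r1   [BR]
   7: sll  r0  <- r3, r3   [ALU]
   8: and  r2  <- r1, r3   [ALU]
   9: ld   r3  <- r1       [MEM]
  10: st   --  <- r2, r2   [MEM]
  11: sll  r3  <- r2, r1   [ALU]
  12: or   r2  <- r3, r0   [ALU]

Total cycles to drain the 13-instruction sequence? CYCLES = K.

CYCLES = 8

t=0 i0:mul.MUL ; RAW r0
t=1 i1,i2:and.ALU;beq.BR ; dual
t=2 i3,i4:blt.BR;mul.MUL ; dual
t=3 i5,i6:xor.ALU;bne.BR ; dual
t=4 i7,i8:sll.ALU;and.ALU ; dual
t=5 i9:ld.MEM ; no-port MEM/MEM
t=6 i10,i11:st.MEM;sll.ALU ; dual
t=7 i12:or.ALU ; tail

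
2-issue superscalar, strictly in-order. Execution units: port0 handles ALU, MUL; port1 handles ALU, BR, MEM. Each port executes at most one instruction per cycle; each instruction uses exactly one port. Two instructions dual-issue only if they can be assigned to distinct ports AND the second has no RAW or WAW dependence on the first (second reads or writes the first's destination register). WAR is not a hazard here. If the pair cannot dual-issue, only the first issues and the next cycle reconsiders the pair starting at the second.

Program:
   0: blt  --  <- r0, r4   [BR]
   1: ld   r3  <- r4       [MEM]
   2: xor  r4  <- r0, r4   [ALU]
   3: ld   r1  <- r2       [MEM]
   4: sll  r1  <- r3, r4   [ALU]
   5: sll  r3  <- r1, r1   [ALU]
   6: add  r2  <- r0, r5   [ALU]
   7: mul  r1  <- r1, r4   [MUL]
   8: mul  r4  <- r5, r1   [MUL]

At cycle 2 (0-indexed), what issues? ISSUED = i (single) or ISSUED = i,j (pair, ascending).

ISSUED = 3

  cy0 -> i0 (blt.BR) no-port BR/MEM
  cy1 -> i1&i2 (ld.MEM/xor.ALU) pair
  cy2 -> i3 (ld.MEM) WAW r1
  cy3 -> i4 (sll.ALU) RAW r1
  cy4 -> i5&i6 (sll.ALU/add.ALU) pair
  cy5 -> i7 (mul.MUL) no-port MUL/MUL
  cy6 -> i8 (mul.MUL) tail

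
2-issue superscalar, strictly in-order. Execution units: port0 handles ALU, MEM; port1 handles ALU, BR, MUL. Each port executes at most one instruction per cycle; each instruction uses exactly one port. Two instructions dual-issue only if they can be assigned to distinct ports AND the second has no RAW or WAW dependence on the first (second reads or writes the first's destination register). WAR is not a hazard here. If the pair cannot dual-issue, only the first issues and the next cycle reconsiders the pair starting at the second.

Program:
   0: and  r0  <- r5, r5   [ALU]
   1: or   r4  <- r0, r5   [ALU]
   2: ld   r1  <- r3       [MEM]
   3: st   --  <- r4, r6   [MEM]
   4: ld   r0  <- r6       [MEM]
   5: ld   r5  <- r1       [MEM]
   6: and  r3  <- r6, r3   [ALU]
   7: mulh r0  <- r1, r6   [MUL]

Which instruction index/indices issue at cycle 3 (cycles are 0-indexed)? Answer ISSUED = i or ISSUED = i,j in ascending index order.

#0 head=0: and.ALU i0 RAW r0
#1 head=1: or.ALU+ld.MEM i1&i2 2-wide
#2 head=3: st.MEM i3 no-port MEM/MEM
#3 head=4: ld.MEM i4 no-port MEM/MEM
#4 head=5: ld.MEM+and.ALU i5&i6 2-wide
#5 head=7: mulh.MUL i7 tail

ISSUED = 4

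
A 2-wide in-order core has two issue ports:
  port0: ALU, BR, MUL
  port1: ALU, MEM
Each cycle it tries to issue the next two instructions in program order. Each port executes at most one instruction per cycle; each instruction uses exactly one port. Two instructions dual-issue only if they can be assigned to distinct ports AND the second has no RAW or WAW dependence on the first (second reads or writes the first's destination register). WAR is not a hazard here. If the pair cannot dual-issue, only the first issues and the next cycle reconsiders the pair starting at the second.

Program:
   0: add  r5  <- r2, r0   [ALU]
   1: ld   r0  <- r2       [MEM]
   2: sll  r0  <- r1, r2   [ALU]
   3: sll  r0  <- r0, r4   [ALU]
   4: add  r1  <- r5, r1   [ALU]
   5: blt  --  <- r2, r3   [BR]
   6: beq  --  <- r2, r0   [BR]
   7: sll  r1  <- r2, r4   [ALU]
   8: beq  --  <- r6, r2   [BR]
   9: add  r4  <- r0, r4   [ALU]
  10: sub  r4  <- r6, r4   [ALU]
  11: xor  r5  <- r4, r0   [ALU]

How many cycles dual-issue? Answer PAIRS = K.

PAIRS = 4

[0] i0/i1  add.ALU/ld.MEM  -- 2-wide
[1] i2  sll.ALU  -- RAW+WAW r0
[2] i3/i4  sll.ALU/add.ALU  -- 2-wide
[3] i5  blt.BR  -- no-port BR/BR
[4] i6/i7  beq.BR/sll.ALU  -- 2-wide
[5] i8/i9  beq.BR/add.ALU  -- 2-wide
[6] i10  sub.ALU  -- RAW r4
[7] i11  xor.ALU  -- tail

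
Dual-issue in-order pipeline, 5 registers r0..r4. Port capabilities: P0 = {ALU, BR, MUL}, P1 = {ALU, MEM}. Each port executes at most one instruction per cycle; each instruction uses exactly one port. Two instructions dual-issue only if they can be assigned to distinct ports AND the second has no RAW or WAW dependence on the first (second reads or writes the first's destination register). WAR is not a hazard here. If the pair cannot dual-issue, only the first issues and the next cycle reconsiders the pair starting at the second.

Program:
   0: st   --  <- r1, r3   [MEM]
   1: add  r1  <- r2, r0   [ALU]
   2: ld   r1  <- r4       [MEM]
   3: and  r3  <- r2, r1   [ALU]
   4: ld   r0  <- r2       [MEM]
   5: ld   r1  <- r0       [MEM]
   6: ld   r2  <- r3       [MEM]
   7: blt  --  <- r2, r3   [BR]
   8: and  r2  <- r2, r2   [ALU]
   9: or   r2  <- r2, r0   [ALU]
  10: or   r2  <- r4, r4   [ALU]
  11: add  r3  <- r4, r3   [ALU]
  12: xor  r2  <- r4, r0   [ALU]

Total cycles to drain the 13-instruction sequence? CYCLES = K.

0. st+add @i0,i1  | 2-wide
1. ld @i2  | RAW r1
2. and+ld @i3,i4  | 2-wide
3. ld @i5  | no-port MEM/MEM
4. ld @i6  | RAW r2
5. blt+and @i7,i8  | 2-wide
6. or @i9  | WAW r2
7. or+add @i10,i11  | 2-wide
8. xor @i12  | tail

CYCLES = 9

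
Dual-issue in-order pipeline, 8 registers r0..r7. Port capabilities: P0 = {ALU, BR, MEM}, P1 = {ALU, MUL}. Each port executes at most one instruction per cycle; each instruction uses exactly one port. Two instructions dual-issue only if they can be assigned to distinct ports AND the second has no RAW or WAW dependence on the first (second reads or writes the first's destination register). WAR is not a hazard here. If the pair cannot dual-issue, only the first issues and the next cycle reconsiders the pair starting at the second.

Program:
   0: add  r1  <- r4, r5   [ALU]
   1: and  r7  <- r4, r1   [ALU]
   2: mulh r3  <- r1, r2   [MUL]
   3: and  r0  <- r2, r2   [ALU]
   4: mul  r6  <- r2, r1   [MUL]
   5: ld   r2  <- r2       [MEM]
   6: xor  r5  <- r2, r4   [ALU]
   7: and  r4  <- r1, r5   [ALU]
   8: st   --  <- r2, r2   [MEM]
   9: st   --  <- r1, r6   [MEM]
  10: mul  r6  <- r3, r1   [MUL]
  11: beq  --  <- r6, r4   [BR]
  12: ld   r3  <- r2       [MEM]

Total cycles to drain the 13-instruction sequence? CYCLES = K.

t=0 i0:add.ALU ; RAW r1
t=1 i1&i2:and.ALU mulh.MUL ; dual
t=2 i3&i4:and.ALU mul.MUL ; dual
t=3 i5:ld.MEM ; RAW r2
t=4 i6:xor.ALU ; RAW r5
t=5 i7&i8:and.ALU st.MEM ; dual
t=6 i9&i10:st.MEM mul.MUL ; dual
t=7 i11:beq.BR ; no-port BR/MEM
t=8 i12:ld.MEM ; tail

CYCLES = 9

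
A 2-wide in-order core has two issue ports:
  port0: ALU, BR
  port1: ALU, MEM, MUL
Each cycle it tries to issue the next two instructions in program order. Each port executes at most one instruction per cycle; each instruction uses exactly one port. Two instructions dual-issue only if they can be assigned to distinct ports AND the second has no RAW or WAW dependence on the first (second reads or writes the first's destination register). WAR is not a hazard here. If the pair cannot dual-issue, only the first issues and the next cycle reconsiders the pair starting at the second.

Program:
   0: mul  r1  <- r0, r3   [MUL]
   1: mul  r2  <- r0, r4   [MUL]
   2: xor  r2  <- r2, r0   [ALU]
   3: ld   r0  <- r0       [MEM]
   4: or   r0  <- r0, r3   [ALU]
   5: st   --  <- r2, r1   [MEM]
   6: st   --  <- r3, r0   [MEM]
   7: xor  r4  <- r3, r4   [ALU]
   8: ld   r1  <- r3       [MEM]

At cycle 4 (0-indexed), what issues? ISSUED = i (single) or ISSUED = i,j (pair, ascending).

ISSUED = 6,7

c0: i0 mul.MUL  no-port MUL/MUL
c1: i1 mul.MUL  RAW+WAW r2
c2: i2+i3 xor.ALU ld.MEM  dual
c3: i4+i5 or.ALU st.MEM  dual
c4: i6+i7 st.MEM xor.ALU  dual
c5: i8 ld.MEM  tail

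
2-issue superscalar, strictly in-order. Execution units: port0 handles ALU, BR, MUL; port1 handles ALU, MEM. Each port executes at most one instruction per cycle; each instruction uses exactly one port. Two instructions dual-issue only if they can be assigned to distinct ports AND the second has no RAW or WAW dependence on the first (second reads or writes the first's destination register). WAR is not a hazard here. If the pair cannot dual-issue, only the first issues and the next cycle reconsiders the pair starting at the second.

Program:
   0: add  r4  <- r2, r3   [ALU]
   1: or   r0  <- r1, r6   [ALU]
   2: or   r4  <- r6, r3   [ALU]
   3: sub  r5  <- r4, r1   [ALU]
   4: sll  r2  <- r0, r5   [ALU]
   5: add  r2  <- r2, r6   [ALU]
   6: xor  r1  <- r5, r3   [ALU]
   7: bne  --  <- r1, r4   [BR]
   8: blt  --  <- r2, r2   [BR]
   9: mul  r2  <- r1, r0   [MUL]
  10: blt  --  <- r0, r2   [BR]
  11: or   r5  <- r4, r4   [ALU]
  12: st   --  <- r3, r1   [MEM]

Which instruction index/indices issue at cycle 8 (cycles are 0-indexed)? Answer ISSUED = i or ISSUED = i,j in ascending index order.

c0: i0+i1 add;or  pair
c1: i2 or  RAW r4
c2: i3 sub  RAW r5
c3: i4 sll  RAW+WAW r2
c4: i5+i6 add;xor  pair
c5: i7 bne  no-port BR/BR
c6: i8 blt  no-port BR/MUL
c7: i9 mul  no-port MUL/BR
c8: i10+i11 blt;or  pair
c9: i12 st  tail

ISSUED = 10,11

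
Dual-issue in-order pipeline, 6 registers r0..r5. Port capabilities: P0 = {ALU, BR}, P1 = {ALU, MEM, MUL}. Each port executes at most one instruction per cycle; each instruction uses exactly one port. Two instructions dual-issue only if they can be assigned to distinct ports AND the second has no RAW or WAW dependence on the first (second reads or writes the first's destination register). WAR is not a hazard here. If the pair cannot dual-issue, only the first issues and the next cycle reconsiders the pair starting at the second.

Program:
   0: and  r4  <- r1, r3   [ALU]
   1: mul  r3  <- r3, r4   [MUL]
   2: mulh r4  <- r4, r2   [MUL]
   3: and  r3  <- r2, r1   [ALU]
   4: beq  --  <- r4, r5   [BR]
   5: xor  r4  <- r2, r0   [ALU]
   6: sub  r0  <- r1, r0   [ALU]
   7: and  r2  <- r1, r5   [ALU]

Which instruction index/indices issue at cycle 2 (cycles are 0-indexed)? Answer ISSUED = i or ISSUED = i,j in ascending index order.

ISSUED = 2,3

t=0 i0:and.ALU ; RAW r4
t=1 i1:mul.MUL ; no-port MUL/MUL
t=2 i2,i3:mulh.MUL/and.ALU ; pair
t=3 i4,i5:beq.BR/xor.ALU ; pair
t=4 i6,i7:sub.ALU/and.ALU ; pair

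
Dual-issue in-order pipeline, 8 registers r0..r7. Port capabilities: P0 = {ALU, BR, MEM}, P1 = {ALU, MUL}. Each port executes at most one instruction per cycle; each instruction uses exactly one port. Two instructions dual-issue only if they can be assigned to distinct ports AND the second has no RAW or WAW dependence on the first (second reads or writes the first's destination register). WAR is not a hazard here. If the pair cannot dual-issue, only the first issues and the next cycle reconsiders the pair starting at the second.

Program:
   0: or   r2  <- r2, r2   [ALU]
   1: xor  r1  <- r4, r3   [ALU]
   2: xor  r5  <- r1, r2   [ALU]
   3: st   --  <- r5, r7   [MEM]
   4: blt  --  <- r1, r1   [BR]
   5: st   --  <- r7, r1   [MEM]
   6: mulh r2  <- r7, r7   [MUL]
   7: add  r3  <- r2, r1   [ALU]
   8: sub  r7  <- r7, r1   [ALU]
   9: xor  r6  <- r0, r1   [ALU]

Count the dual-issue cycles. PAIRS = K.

0. or/xor @i0&i1  | 2-wide
1. xor @i2  | RAW r5
2. st @i3  | no-port MEM/BR
3. blt @i4  | no-port BR/MEM
4. st/mulh @i5&i6  | 2-wide
5. add/sub @i7&i8  | 2-wide
6. xor @i9  | tail

PAIRS = 3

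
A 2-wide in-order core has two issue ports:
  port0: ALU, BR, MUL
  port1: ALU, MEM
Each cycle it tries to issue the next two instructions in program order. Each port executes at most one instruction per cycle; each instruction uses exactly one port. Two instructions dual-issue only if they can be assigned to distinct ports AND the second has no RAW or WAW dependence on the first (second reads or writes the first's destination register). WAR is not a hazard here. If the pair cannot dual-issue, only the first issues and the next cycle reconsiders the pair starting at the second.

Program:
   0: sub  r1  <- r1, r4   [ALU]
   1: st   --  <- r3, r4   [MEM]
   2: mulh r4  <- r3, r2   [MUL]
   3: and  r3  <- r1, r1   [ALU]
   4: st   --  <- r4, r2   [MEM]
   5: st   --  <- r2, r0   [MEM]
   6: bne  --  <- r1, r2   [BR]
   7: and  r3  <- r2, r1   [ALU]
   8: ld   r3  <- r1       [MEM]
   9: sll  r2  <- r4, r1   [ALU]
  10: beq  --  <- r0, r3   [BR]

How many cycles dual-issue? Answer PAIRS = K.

t=0 i0&i1:sub/st ; pair
t=1 i2&i3:mulh/and ; pair
t=2 i4:st ; no-port MEM/MEM
t=3 i5&i6:st/bne ; pair
t=4 i7:and ; WAW r3
t=5 i8&i9:ld/sll ; pair
t=6 i10:beq ; tail

PAIRS = 4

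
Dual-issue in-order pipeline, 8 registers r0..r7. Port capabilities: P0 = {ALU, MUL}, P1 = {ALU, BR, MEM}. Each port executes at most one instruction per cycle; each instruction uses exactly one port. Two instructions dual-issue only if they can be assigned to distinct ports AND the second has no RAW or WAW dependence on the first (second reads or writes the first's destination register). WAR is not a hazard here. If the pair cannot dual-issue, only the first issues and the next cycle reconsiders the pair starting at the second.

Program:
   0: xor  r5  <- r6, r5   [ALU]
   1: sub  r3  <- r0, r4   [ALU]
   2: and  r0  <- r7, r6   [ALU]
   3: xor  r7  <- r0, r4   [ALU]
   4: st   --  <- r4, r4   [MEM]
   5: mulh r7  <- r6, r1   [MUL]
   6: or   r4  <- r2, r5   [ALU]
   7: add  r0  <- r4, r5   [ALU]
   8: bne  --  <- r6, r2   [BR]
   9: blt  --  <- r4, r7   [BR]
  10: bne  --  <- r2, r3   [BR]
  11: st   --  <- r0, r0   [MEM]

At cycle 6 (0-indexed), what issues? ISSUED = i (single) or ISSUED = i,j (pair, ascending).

ISSUED = 10

[0] i0&i1  xor sub  -- pair
[1] i2  and  -- RAW r0
[2] i3&i4  xor st  -- pair
[3] i5&i6  mulh or  -- pair
[4] i7&i8  add bne  -- pair
[5] i9  blt  -- no-port BR/BR
[6] i10  bne  -- no-port BR/MEM
[7] i11  st  -- tail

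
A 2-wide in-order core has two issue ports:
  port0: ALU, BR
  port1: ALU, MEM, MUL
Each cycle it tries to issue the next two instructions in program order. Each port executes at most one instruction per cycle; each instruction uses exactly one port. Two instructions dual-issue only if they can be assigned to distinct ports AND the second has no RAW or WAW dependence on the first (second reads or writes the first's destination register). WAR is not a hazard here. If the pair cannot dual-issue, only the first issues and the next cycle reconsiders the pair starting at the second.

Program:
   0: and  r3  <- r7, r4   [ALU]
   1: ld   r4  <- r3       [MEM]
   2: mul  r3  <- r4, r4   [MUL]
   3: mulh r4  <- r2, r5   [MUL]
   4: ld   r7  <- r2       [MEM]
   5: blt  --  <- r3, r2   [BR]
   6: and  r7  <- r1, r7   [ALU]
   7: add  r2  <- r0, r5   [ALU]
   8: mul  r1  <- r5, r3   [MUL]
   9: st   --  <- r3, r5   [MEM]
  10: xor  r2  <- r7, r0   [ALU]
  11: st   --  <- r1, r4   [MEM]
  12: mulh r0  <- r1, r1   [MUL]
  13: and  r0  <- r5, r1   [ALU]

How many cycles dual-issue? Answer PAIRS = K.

PAIRS = 3

[0] i0  and  -- RAW r3
[1] i1  ld  -- no-port MEM/MUL
[2] i2  mul  -- no-port MUL/MUL
[3] i3  mulh  -- no-port MUL/MEM
[4] i4/i5  ld/blt  -- dual
[5] i6/i7  and/add  -- dual
[6] i8  mul  -- no-port MUL/MEM
[7] i9/i10  st/xor  -- dual
[8] i11  st  -- no-port MEM/MUL
[9] i12  mulh  -- WAW r0
[10] i13  and  -- tail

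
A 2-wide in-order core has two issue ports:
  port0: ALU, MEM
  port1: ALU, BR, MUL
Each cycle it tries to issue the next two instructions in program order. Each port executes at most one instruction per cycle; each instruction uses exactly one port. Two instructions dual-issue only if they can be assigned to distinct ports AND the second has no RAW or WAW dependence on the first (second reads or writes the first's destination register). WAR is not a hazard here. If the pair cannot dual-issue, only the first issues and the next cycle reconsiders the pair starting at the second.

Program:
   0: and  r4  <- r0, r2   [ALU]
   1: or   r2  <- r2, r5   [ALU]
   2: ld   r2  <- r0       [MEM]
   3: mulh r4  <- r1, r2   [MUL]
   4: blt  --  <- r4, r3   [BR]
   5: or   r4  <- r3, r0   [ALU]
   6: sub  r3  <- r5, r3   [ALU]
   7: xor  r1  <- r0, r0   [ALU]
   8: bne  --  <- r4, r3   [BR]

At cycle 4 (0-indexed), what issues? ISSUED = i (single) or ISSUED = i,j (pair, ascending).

[0] i0,i1  and.ALU+or.ALU  -- pair
[1] i2  ld.MEM  -- RAW r2
[2] i3  mulh.MUL  -- no-port MUL/BR
[3] i4,i5  blt.BR+or.ALU  -- pair
[4] i6,i7  sub.ALU+xor.ALU  -- pair
[5] i8  bne.BR  -- tail

ISSUED = 6,7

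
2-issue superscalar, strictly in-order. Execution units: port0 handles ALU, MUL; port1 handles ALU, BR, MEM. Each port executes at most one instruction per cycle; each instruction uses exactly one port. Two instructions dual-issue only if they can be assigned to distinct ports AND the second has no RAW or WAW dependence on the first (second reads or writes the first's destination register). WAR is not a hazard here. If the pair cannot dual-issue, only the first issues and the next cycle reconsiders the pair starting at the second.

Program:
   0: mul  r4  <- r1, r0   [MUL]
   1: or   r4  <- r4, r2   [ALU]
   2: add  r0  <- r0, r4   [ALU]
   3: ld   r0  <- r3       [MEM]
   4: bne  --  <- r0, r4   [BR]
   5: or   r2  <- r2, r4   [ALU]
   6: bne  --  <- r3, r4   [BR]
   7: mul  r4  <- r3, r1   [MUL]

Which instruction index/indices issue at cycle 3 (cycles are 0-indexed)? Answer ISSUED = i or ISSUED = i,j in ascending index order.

ISSUED = 3

[0] i0  mul.MUL  -- RAW+WAW r4
[1] i1  or.ALU  -- RAW r4
[2] i2  add.ALU  -- WAW r0
[3] i3  ld.MEM  -- no-port MEM/BR
[4] i4,i5  bne.BR/or.ALU  -- dual
[5] i6,i7  bne.BR/mul.MUL  -- dual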